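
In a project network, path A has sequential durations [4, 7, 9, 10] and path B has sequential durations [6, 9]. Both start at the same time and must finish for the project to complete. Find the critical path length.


Path A total = 4 + 7 + 9 + 10 = 30
Path B total = 6 + 9 = 15
Critical path = longest path = max(30, 15) = 30

30


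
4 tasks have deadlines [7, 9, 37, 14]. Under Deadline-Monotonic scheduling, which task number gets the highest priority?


Sort tasks by relative deadline (ascending):
  Task 1: deadline = 7
  Task 2: deadline = 9
  Task 4: deadline = 14
  Task 3: deadline = 37
Priority order (highest first): [1, 2, 4, 3]
Highest priority task = 1

1


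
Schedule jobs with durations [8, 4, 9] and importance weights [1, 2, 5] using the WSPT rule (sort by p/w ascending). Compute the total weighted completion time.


Compute p/w ratios and sort ascending (WSPT): [(9, 5), (4, 2), (8, 1)]
Compute weighted completion times:
  Job (p=9,w=5): C=9, w*C=5*9=45
  Job (p=4,w=2): C=13, w*C=2*13=26
  Job (p=8,w=1): C=21, w*C=1*21=21
Total weighted completion time = 92

92


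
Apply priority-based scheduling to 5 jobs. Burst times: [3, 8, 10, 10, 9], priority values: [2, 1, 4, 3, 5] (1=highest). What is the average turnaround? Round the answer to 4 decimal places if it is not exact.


Sort by priority (ascending = highest first):
Order: [(1, 8), (2, 3), (3, 10), (4, 10), (5, 9)]
Completion times:
  Priority 1, burst=8, C=8
  Priority 2, burst=3, C=11
  Priority 3, burst=10, C=21
  Priority 4, burst=10, C=31
  Priority 5, burst=9, C=40
Average turnaround = 111/5 = 22.2

22.2


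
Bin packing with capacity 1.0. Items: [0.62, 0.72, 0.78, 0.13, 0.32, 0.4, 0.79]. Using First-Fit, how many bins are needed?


Place items sequentially using First-Fit:
  Item 0.62 -> new Bin 1
  Item 0.72 -> new Bin 2
  Item 0.78 -> new Bin 3
  Item 0.13 -> Bin 1 (now 0.75)
  Item 0.32 -> new Bin 4
  Item 0.4 -> Bin 4 (now 0.72)
  Item 0.79 -> new Bin 5
Total bins used = 5

5


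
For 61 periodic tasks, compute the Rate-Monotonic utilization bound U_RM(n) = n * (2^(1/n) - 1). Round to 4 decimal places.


Compute 2^(1/61) = 1.0114278734
Subtract 1: 1.0114278734 - 1 = 0.0114278734
Multiply by n: 61 * 0.0114278734 = 0.6971002774
Round to 4 dp: 0.6971

0.6971


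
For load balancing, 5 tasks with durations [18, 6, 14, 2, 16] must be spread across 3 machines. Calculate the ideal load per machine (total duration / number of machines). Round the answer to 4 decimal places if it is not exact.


Total processing time = 18 + 6 + 14 + 2 + 16 = 56
Number of machines = 3
Ideal balanced load = 56 / 3 = 18.6667

18.6667


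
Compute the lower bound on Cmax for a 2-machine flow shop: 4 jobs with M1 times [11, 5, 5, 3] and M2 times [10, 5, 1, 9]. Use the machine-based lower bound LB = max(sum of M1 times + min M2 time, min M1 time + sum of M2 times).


LB1 = sum(M1 times) + min(M2 times) = 24 + 1 = 25
LB2 = min(M1 times) + sum(M2 times) = 3 + 25 = 28
Lower bound = max(LB1, LB2) = max(25, 28) = 28

28


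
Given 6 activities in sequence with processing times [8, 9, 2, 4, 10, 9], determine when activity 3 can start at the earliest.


Activity 3 starts after activities 1 through 2 complete.
Predecessor durations: [8, 9]
ES = 8 + 9 = 17

17


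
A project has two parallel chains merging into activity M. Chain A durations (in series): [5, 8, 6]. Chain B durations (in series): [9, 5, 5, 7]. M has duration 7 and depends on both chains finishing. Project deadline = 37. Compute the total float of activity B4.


Forward pass: ES(B4) = sum of predecessors on chain B = 19
EF = ES + duration = 19 + 7 = 26
Backward pass: LF(M) = deadline = 37; LS(M) = 37 - 7 = 30
LF(B4) = LS(M) - sum(successors on chain B) = 30 - 0 = 30
LS = LF - duration = 30 - 7 = 23
Total float = LS - ES = 23 - 19 = 4

4


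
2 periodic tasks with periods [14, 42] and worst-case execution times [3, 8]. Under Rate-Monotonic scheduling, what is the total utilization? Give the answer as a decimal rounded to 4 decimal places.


Compute individual utilizations (exact fractions):
  Task 1: C/T = 3/14 (approx. 0.2143)
  Task 2: C/T = 8/42 = 4/21 (approx. 0.1905)
Total utilization U = 3/14 + 4/21 = 17/42
Rounded to 4 decimal places: U = 0.4048
RM (Liu & Layland) bound for 2 tasks = 0.828427; compare with U = 17/42 (approx. 0.404762)
U <= bound, so schedulable by RM sufficient condition.

0.4048


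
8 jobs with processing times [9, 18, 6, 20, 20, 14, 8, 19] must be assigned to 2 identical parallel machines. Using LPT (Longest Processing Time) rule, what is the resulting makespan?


Sort jobs in decreasing order (LPT): [20, 20, 19, 18, 14, 9, 8, 6]
Assign each job to the least loaded machine:
  Machine 1: jobs [20, 19, 9, 8], load = 56
  Machine 2: jobs [20, 18, 14, 6], load = 58
Makespan = max load = 58

58


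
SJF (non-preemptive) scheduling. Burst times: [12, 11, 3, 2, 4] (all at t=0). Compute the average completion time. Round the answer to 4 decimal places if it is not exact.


SJF order (ascending): [2, 3, 4, 11, 12]
Completion times:
  Job 1: burst=2, C=2
  Job 2: burst=3, C=5
  Job 3: burst=4, C=9
  Job 4: burst=11, C=20
  Job 5: burst=12, C=32
Average completion = 68/5 = 13.6

13.6


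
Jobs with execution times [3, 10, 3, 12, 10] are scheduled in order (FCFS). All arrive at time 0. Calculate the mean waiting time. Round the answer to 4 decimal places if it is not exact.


FCFS order (as given): [3, 10, 3, 12, 10]
Waiting times:
  Job 1: wait = 0
  Job 2: wait = 3
  Job 3: wait = 13
  Job 4: wait = 16
  Job 5: wait = 28
Sum of waiting times = 60
Average waiting time = 60/5 = 12.0

12.0


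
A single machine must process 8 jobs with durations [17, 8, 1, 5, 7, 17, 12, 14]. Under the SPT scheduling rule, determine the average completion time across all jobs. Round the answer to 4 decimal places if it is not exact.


Sort jobs by processing time (SPT order): [1, 5, 7, 8, 12, 14, 17, 17]
Compute completion times sequentially:
  Job 1: processing = 1, completes at 1
  Job 2: processing = 5, completes at 6
  Job 3: processing = 7, completes at 13
  Job 4: processing = 8, completes at 21
  Job 5: processing = 12, completes at 33
  Job 6: processing = 14, completes at 47
  Job 7: processing = 17, completes at 64
  Job 8: processing = 17, completes at 81
Sum of completion times = 266
Average completion time = 266/8 = 33.25

33.25


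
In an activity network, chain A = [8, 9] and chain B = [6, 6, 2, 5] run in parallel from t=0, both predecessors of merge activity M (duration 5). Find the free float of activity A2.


ES(A2) = sum of predecessors on chain A = 8
EF(A2) = ES + duration = 8 + 9 = 17
Successor of A2 is M. ES(M) = max(sum(A), sum(B)) = max(17, 19) = 19
Free float = ES(successor) - EF(current) = 19 - 17 = 2

2


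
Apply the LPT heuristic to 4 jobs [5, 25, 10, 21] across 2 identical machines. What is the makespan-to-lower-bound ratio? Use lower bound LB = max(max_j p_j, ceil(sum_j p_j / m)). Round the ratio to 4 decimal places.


LPT order: [25, 21, 10, 5]
Machine loads after assignment: [30, 31]
LPT makespan = 31
Lower bound = max(max_job, ceil(total/2)) = max(25, 31) = 31
Ratio = 31 / 31 = 1.0

1.0


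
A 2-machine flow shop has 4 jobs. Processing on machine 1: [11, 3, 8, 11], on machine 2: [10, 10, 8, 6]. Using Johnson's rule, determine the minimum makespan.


Apply Johnson's rule:
  Group 1 (a <= b): [(2, 3, 10), (3, 8, 8)]
  Group 2 (a > b): [(1, 11, 10), (4, 11, 6)]
Optimal job order: [2, 3, 1, 4]
Schedule:
  Job 2: M1 done at 3, M2 done at 13
  Job 3: M1 done at 11, M2 done at 21
  Job 1: M1 done at 22, M2 done at 32
  Job 4: M1 done at 33, M2 done at 39
Makespan = 39

39


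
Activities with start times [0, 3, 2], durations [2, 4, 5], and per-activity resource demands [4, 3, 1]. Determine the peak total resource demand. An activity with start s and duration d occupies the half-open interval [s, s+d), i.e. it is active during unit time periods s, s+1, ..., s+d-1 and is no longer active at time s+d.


Each activity i is active on [start_i, start_i + duration_i).
Compute total resource usage per time slot:
  t=0: active resources = [4], total = 4
  t=1: active resources = [4], total = 4
  t=2: active resources = [1], total = 1
  t=3: active resources = [3, 1], total = 4
  t=4: active resources = [3, 1], total = 4
  t=5: active resources = [3, 1], total = 4
  t=6: active resources = [3, 1], total = 4
Peak resource demand = 4

4


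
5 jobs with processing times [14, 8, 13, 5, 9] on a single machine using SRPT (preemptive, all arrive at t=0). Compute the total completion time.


Since all jobs arrive at t=0, SRPT equals SPT ordering.
SPT order: [5, 8, 9, 13, 14]
Completion times:
  Job 1: p=5, C=5
  Job 2: p=8, C=13
  Job 3: p=9, C=22
  Job 4: p=13, C=35
  Job 5: p=14, C=49
Total completion time = 5 + 13 + 22 + 35 + 49 = 124

124


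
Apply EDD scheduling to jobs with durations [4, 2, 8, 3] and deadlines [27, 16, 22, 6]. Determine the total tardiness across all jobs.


Sort by due date (EDD order): [(3, 6), (2, 16), (8, 22), (4, 27)]
Compute completion times and tardiness:
  Job 1: p=3, d=6, C=3, tardiness=max(0,3-6)=0
  Job 2: p=2, d=16, C=5, tardiness=max(0,5-16)=0
  Job 3: p=8, d=22, C=13, tardiness=max(0,13-22)=0
  Job 4: p=4, d=27, C=17, tardiness=max(0,17-27)=0
Total tardiness = 0

0


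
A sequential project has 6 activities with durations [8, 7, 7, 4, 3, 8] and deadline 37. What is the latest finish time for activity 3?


LF(activity 3) = deadline - sum of successor durations
Successors: activities 4 through 6 with durations [4, 3, 8]
Sum of successor durations = 15
LF = 37 - 15 = 22

22


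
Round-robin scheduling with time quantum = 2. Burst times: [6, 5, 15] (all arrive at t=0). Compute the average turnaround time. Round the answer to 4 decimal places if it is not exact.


Time quantum = 2
Execution trace:
  J1 runs 2 units, time = 2
  J2 runs 2 units, time = 4
  J3 runs 2 units, time = 6
  J1 runs 2 units, time = 8
  J2 runs 2 units, time = 10
  J3 runs 2 units, time = 12
  J1 runs 2 units, time = 14
  J2 runs 1 units, time = 15
  J3 runs 2 units, time = 17
  J3 runs 2 units, time = 19
  J3 runs 2 units, time = 21
  J3 runs 2 units, time = 23
  J3 runs 2 units, time = 25
  J3 runs 1 units, time = 26
Finish times: [14, 15, 26]
Average turnaround = 55/3 = 18.3333

18.3333


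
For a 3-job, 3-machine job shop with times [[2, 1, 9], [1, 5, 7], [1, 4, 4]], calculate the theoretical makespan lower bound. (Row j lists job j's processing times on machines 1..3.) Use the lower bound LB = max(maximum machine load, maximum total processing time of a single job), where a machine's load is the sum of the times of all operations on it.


Machine loads:
  Machine 1: 2 + 1 + 1 = 4
  Machine 2: 1 + 5 + 4 = 10
  Machine 3: 9 + 7 + 4 = 20
Max machine load = 20
Job totals:
  Job 1: 12
  Job 2: 13
  Job 3: 9
Max job total = 13
Lower bound = max(20, 13) = 20

20


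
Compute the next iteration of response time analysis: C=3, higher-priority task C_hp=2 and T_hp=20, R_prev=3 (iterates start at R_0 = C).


R_next = C + ceil(R_prev / T_hp) * C_hp
ceil(3 / 20) = ceil(0.15) = 1
Interference = 1 * 2 = 2
R_next = 3 + 2 = 5

5


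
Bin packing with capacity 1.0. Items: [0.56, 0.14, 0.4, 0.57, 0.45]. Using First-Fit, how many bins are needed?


Place items sequentially using First-Fit:
  Item 0.56 -> new Bin 1
  Item 0.14 -> Bin 1 (now 0.7)
  Item 0.4 -> new Bin 2
  Item 0.57 -> Bin 2 (now 0.97)
  Item 0.45 -> new Bin 3
Total bins used = 3

3


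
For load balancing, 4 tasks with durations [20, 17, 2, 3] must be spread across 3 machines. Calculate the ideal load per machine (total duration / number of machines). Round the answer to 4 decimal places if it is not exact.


Total processing time = 20 + 17 + 2 + 3 = 42
Number of machines = 3
Ideal balanced load = 42 / 3 = 14.0

14.0


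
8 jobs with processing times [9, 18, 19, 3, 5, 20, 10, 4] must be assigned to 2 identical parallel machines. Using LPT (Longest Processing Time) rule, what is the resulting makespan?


Sort jobs in decreasing order (LPT): [20, 19, 18, 10, 9, 5, 4, 3]
Assign each job to the least loaded machine:
  Machine 1: jobs [20, 10, 9, 4], load = 43
  Machine 2: jobs [19, 18, 5, 3], load = 45
Makespan = max load = 45

45


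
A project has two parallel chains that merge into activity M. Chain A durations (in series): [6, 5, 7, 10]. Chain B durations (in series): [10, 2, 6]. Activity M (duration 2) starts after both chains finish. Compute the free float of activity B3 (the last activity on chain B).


ES(B3) = sum of predecessors on chain B = 12
EF(B3) = ES + duration = 12 + 6 = 18
Successor of B3 is M. ES(M) = max(sum(A), sum(B)) = max(28, 18) = 28
Free float = ES(successor) - EF(current) = 28 - 18 = 10

10


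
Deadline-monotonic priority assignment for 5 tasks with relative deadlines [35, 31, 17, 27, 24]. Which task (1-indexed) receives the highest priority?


Sort tasks by relative deadline (ascending):
  Task 3: deadline = 17
  Task 5: deadline = 24
  Task 4: deadline = 27
  Task 2: deadline = 31
  Task 1: deadline = 35
Priority order (highest first): [3, 5, 4, 2, 1]
Highest priority task = 3

3


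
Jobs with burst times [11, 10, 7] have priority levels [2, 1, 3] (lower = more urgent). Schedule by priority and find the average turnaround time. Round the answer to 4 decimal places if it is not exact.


Sort by priority (ascending = highest first):
Order: [(1, 10), (2, 11), (3, 7)]
Completion times:
  Priority 1, burst=10, C=10
  Priority 2, burst=11, C=21
  Priority 3, burst=7, C=28
Average turnaround = 59/3 = 19.6667

19.6667


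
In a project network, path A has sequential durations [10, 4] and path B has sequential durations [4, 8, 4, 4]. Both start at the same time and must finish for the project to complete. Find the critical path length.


Path A total = 10 + 4 = 14
Path B total = 4 + 8 + 4 + 4 = 20
Critical path = longest path = max(14, 20) = 20

20


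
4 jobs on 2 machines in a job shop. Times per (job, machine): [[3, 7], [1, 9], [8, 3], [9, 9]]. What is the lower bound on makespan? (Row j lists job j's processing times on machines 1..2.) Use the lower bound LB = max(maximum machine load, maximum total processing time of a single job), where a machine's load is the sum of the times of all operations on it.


Machine loads:
  Machine 1: 3 + 1 + 8 + 9 = 21
  Machine 2: 7 + 9 + 3 + 9 = 28
Max machine load = 28
Job totals:
  Job 1: 10
  Job 2: 10
  Job 3: 11
  Job 4: 18
Max job total = 18
Lower bound = max(28, 18) = 28

28


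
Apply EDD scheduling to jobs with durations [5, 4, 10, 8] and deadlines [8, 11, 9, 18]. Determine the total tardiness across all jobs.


Sort by due date (EDD order): [(5, 8), (10, 9), (4, 11), (8, 18)]
Compute completion times and tardiness:
  Job 1: p=5, d=8, C=5, tardiness=max(0,5-8)=0
  Job 2: p=10, d=9, C=15, tardiness=max(0,15-9)=6
  Job 3: p=4, d=11, C=19, tardiness=max(0,19-11)=8
  Job 4: p=8, d=18, C=27, tardiness=max(0,27-18)=9
Total tardiness = 23

23


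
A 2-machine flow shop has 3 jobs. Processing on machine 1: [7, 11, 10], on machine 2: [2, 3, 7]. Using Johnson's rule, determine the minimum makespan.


Apply Johnson's rule:
  Group 1 (a <= b): []
  Group 2 (a > b): [(3, 10, 7), (2, 11, 3), (1, 7, 2)]
Optimal job order: [3, 2, 1]
Schedule:
  Job 3: M1 done at 10, M2 done at 17
  Job 2: M1 done at 21, M2 done at 24
  Job 1: M1 done at 28, M2 done at 30
Makespan = 30

30


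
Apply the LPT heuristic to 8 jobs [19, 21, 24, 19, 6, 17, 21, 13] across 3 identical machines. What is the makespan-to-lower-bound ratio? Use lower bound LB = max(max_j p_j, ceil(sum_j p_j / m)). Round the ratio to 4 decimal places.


LPT order: [24, 21, 21, 19, 19, 17, 13, 6]
Machine loads after assignment: [41, 53, 46]
LPT makespan = 53
Lower bound = max(max_job, ceil(total/3)) = max(24, 47) = 47
Ratio = 53 / 47 = 1.1277

1.1277


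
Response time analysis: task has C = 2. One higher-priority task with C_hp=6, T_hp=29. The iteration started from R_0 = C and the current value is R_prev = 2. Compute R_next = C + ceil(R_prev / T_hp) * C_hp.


R_next = C + ceil(R_prev / T_hp) * C_hp
ceil(2 / 29) = ceil(0.069) = 1
Interference = 1 * 6 = 6
R_next = 2 + 6 = 8

8


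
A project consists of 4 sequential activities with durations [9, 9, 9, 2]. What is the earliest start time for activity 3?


Activity 3 starts after activities 1 through 2 complete.
Predecessor durations: [9, 9]
ES = 9 + 9 = 18

18


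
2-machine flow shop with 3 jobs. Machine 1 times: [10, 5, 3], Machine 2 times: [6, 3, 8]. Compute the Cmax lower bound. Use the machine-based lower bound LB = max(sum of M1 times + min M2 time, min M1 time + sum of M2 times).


LB1 = sum(M1 times) + min(M2 times) = 18 + 3 = 21
LB2 = min(M1 times) + sum(M2 times) = 3 + 17 = 20
Lower bound = max(LB1, LB2) = max(21, 20) = 21

21


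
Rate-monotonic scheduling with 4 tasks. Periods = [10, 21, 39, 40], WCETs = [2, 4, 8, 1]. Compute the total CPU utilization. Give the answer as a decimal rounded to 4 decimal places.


Compute individual utilizations (exact fractions):
  Task 1: C/T = 2/10 = 1/5 (approx. 0.2)
  Task 2: C/T = 4/21 (approx. 0.1905)
  Task 3: C/T = 8/39 (approx. 0.2051)
  Task 4: C/T = 1/40 (approx. 0.025)
Total utilization U = 1/5 + 4/21 + 8/39 + 1/40 = 2259/3640
Rounded to 4 decimal places: U = 0.6206
RM (Liu & Layland) bound for 4 tasks = 0.756828; compare with U = 2259/3640 (approx. 0.620604)
U <= bound, so schedulable by RM sufficient condition.

0.6206


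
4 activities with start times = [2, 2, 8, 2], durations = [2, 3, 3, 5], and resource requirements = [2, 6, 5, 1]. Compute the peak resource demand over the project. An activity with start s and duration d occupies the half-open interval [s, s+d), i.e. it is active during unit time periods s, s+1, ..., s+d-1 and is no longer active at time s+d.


Each activity i is active on [start_i, start_i + duration_i).
Compute total resource usage per time slot:
  t=0: active resources = [], total = 0
  t=1: active resources = [], total = 0
  t=2: active resources = [2, 6, 1], total = 9
  t=3: active resources = [2, 6, 1], total = 9
  t=4: active resources = [6, 1], total = 7
  t=5: active resources = [1], total = 1
  t=6: active resources = [1], total = 1
  t=7: active resources = [], total = 0
  t=8: active resources = [5], total = 5
  t=9: active resources = [5], total = 5
  t=10: active resources = [5], total = 5
Peak resource demand = 9

9


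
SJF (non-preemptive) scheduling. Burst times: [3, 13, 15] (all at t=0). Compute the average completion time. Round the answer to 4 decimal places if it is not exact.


SJF order (ascending): [3, 13, 15]
Completion times:
  Job 1: burst=3, C=3
  Job 2: burst=13, C=16
  Job 3: burst=15, C=31
Average completion = 50/3 = 16.6667

16.6667


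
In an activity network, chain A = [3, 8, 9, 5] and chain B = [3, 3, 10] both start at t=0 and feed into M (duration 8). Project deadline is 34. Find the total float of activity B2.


Forward pass: ES(B2) = sum of predecessors on chain B = 3
EF = ES + duration = 3 + 3 = 6
Backward pass: LF(M) = deadline = 34; LS(M) = 34 - 8 = 26
LF(B2) = LS(M) - sum(successors on chain B) = 26 - 10 = 16
LS = LF - duration = 16 - 3 = 13
Total float = LS - ES = 13 - 3 = 10

10


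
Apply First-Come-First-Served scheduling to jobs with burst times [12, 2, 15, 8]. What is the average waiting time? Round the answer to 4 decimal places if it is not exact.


FCFS order (as given): [12, 2, 15, 8]
Waiting times:
  Job 1: wait = 0
  Job 2: wait = 12
  Job 3: wait = 14
  Job 4: wait = 29
Sum of waiting times = 55
Average waiting time = 55/4 = 13.75

13.75


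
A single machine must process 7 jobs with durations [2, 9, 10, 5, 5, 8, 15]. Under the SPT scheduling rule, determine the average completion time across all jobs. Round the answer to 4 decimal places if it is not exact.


Sort jobs by processing time (SPT order): [2, 5, 5, 8, 9, 10, 15]
Compute completion times sequentially:
  Job 1: processing = 2, completes at 2
  Job 2: processing = 5, completes at 7
  Job 3: processing = 5, completes at 12
  Job 4: processing = 8, completes at 20
  Job 5: processing = 9, completes at 29
  Job 6: processing = 10, completes at 39
  Job 7: processing = 15, completes at 54
Sum of completion times = 163
Average completion time = 163/7 = 23.2857

23.2857


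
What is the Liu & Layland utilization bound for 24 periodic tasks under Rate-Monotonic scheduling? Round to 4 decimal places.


Compute 2^(1/24) = 1.0293022366
Subtract 1: 1.0293022366 - 1 = 0.0293022366
Multiply by n: 24 * 0.0293022366 = 0.7032536784
Round to 4 dp: 0.7033

0.7033


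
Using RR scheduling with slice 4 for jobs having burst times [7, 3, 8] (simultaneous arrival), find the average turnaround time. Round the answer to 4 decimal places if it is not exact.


Time quantum = 4
Execution trace:
  J1 runs 4 units, time = 4
  J2 runs 3 units, time = 7
  J3 runs 4 units, time = 11
  J1 runs 3 units, time = 14
  J3 runs 4 units, time = 18
Finish times: [14, 7, 18]
Average turnaround = 39/3 = 13.0

13.0


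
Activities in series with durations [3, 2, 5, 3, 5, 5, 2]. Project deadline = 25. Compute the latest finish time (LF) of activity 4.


LF(activity 4) = deadline - sum of successor durations
Successors: activities 5 through 7 with durations [5, 5, 2]
Sum of successor durations = 12
LF = 25 - 12 = 13

13


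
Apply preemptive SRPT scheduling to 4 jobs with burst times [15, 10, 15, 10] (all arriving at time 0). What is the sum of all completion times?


Since all jobs arrive at t=0, SRPT equals SPT ordering.
SPT order: [10, 10, 15, 15]
Completion times:
  Job 1: p=10, C=10
  Job 2: p=10, C=20
  Job 3: p=15, C=35
  Job 4: p=15, C=50
Total completion time = 10 + 20 + 35 + 50 = 115

115


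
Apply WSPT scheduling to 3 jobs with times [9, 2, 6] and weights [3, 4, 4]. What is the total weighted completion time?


Compute p/w ratios and sort ascending (WSPT): [(2, 4), (6, 4), (9, 3)]
Compute weighted completion times:
  Job (p=2,w=4): C=2, w*C=4*2=8
  Job (p=6,w=4): C=8, w*C=4*8=32
  Job (p=9,w=3): C=17, w*C=3*17=51
Total weighted completion time = 91

91


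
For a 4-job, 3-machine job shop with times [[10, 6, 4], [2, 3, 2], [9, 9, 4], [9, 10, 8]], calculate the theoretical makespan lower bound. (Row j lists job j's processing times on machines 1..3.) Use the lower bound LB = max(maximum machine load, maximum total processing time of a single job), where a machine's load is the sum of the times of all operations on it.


Machine loads:
  Machine 1: 10 + 2 + 9 + 9 = 30
  Machine 2: 6 + 3 + 9 + 10 = 28
  Machine 3: 4 + 2 + 4 + 8 = 18
Max machine load = 30
Job totals:
  Job 1: 20
  Job 2: 7
  Job 3: 22
  Job 4: 27
Max job total = 27
Lower bound = max(30, 27) = 30

30


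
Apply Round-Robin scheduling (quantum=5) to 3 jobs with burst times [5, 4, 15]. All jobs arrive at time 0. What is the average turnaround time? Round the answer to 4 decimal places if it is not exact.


Time quantum = 5
Execution trace:
  J1 runs 5 units, time = 5
  J2 runs 4 units, time = 9
  J3 runs 5 units, time = 14
  J3 runs 5 units, time = 19
  J3 runs 5 units, time = 24
Finish times: [5, 9, 24]
Average turnaround = 38/3 = 12.6667

12.6667


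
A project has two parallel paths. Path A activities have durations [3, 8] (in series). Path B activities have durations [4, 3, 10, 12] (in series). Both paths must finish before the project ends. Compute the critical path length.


Path A total = 3 + 8 = 11
Path B total = 4 + 3 + 10 + 12 = 29
Critical path = longest path = max(11, 29) = 29

29


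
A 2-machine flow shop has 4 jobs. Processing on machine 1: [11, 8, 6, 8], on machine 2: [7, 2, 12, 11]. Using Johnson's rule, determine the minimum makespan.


Apply Johnson's rule:
  Group 1 (a <= b): [(3, 6, 12), (4, 8, 11)]
  Group 2 (a > b): [(1, 11, 7), (2, 8, 2)]
Optimal job order: [3, 4, 1, 2]
Schedule:
  Job 3: M1 done at 6, M2 done at 18
  Job 4: M1 done at 14, M2 done at 29
  Job 1: M1 done at 25, M2 done at 36
  Job 2: M1 done at 33, M2 done at 38
Makespan = 38

38


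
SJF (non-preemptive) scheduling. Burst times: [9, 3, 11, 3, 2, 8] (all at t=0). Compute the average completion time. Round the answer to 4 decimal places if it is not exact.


SJF order (ascending): [2, 3, 3, 8, 9, 11]
Completion times:
  Job 1: burst=2, C=2
  Job 2: burst=3, C=5
  Job 3: burst=3, C=8
  Job 4: burst=8, C=16
  Job 5: burst=9, C=25
  Job 6: burst=11, C=36
Average completion = 92/6 = 15.3333

15.3333


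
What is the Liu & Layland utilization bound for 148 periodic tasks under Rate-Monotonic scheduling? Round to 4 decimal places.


Compute 2^(1/148) = 1.0046944113
Subtract 1: 1.0046944113 - 1 = 0.0046944113
Multiply by n: 148 * 0.0046944113 = 0.6947728724
Round to 4 dp: 0.6948

0.6948


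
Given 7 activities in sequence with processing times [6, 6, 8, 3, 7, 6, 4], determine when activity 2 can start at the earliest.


Activity 2 starts after activities 1 through 1 complete.
Predecessor durations: [6]
ES = 6 = 6

6


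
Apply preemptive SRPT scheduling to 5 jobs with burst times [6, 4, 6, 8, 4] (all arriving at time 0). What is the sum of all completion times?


Since all jobs arrive at t=0, SRPT equals SPT ordering.
SPT order: [4, 4, 6, 6, 8]
Completion times:
  Job 1: p=4, C=4
  Job 2: p=4, C=8
  Job 3: p=6, C=14
  Job 4: p=6, C=20
  Job 5: p=8, C=28
Total completion time = 4 + 8 + 14 + 20 + 28 = 74

74


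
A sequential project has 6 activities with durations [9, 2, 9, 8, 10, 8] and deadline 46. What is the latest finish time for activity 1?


LF(activity 1) = deadline - sum of successor durations
Successors: activities 2 through 6 with durations [2, 9, 8, 10, 8]
Sum of successor durations = 37
LF = 46 - 37 = 9

9


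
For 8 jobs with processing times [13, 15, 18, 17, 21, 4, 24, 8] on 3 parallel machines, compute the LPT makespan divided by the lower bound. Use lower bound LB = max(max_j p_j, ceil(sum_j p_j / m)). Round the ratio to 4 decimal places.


LPT order: [24, 21, 18, 17, 15, 13, 8, 4]
Machine loads after assignment: [37, 40, 43]
LPT makespan = 43
Lower bound = max(max_job, ceil(total/3)) = max(24, 40) = 40
Ratio = 43 / 40 = 1.075

1.075


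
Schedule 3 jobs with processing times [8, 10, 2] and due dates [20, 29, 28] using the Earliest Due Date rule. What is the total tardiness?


Sort by due date (EDD order): [(8, 20), (2, 28), (10, 29)]
Compute completion times and tardiness:
  Job 1: p=8, d=20, C=8, tardiness=max(0,8-20)=0
  Job 2: p=2, d=28, C=10, tardiness=max(0,10-28)=0
  Job 3: p=10, d=29, C=20, tardiness=max(0,20-29)=0
Total tardiness = 0

0


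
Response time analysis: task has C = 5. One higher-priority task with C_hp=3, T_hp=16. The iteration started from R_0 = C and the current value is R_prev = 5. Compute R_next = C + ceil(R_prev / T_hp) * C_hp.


R_next = C + ceil(R_prev / T_hp) * C_hp
ceil(5 / 16) = ceil(0.3125) = 1
Interference = 1 * 3 = 3
R_next = 5 + 3 = 8

8


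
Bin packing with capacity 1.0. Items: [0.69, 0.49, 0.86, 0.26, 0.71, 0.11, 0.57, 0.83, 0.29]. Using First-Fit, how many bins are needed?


Place items sequentially using First-Fit:
  Item 0.69 -> new Bin 1
  Item 0.49 -> new Bin 2
  Item 0.86 -> new Bin 3
  Item 0.26 -> Bin 1 (now 0.95)
  Item 0.71 -> new Bin 4
  Item 0.11 -> Bin 2 (now 0.6)
  Item 0.57 -> new Bin 5
  Item 0.83 -> new Bin 6
  Item 0.29 -> Bin 2 (now 0.89)
Total bins used = 6

6


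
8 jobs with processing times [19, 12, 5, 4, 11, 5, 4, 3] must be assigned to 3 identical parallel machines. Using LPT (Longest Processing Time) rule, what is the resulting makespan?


Sort jobs in decreasing order (LPT): [19, 12, 11, 5, 5, 4, 4, 3]
Assign each job to the least loaded machine:
  Machine 1: jobs [19, 3], load = 22
  Machine 2: jobs [12, 5, 4], load = 21
  Machine 3: jobs [11, 5, 4], load = 20
Makespan = max load = 22

22


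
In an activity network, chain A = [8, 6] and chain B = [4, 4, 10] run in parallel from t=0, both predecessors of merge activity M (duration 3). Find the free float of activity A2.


ES(A2) = sum of predecessors on chain A = 8
EF(A2) = ES + duration = 8 + 6 = 14
Successor of A2 is M. ES(M) = max(sum(A), sum(B)) = max(14, 18) = 18
Free float = ES(successor) - EF(current) = 18 - 14 = 4

4


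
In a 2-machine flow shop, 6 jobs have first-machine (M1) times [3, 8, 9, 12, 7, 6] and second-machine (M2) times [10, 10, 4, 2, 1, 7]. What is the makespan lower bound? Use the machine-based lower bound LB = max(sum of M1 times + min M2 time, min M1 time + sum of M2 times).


LB1 = sum(M1 times) + min(M2 times) = 45 + 1 = 46
LB2 = min(M1 times) + sum(M2 times) = 3 + 34 = 37
Lower bound = max(LB1, LB2) = max(46, 37) = 46

46


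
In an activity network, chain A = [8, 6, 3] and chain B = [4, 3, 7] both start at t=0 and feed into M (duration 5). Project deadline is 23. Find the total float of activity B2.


Forward pass: ES(B2) = sum of predecessors on chain B = 4
EF = ES + duration = 4 + 3 = 7
Backward pass: LF(M) = deadline = 23; LS(M) = 23 - 5 = 18
LF(B2) = LS(M) - sum(successors on chain B) = 18 - 7 = 11
LS = LF - duration = 11 - 3 = 8
Total float = LS - ES = 8 - 4 = 4

4


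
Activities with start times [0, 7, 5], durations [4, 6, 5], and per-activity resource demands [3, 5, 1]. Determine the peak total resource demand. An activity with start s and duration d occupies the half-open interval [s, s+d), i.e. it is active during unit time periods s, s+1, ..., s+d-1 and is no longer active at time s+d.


Each activity i is active on [start_i, start_i + duration_i).
Compute total resource usage per time slot:
  t=0: active resources = [3], total = 3
  t=1: active resources = [3], total = 3
  t=2: active resources = [3], total = 3
  t=3: active resources = [3], total = 3
  t=4: active resources = [], total = 0
  t=5: active resources = [1], total = 1
  t=6: active resources = [1], total = 1
  t=7: active resources = [5, 1], total = 6
  t=8: active resources = [5, 1], total = 6
  t=9: active resources = [5, 1], total = 6
  t=10: active resources = [5], total = 5
  t=11: active resources = [5], total = 5
  t=12: active resources = [5], total = 5
Peak resource demand = 6

6


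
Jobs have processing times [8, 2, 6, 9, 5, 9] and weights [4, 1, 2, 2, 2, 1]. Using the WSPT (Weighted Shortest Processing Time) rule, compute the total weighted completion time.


Compute p/w ratios and sort ascending (WSPT): [(8, 4), (2, 1), (5, 2), (6, 2), (9, 2), (9, 1)]
Compute weighted completion times:
  Job (p=8,w=4): C=8, w*C=4*8=32
  Job (p=2,w=1): C=10, w*C=1*10=10
  Job (p=5,w=2): C=15, w*C=2*15=30
  Job (p=6,w=2): C=21, w*C=2*21=42
  Job (p=9,w=2): C=30, w*C=2*30=60
  Job (p=9,w=1): C=39, w*C=1*39=39
Total weighted completion time = 213

213


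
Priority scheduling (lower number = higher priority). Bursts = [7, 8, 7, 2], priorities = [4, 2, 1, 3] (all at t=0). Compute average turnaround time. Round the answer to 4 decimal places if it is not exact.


Sort by priority (ascending = highest first):
Order: [(1, 7), (2, 8), (3, 2), (4, 7)]
Completion times:
  Priority 1, burst=7, C=7
  Priority 2, burst=8, C=15
  Priority 3, burst=2, C=17
  Priority 4, burst=7, C=24
Average turnaround = 63/4 = 15.75

15.75


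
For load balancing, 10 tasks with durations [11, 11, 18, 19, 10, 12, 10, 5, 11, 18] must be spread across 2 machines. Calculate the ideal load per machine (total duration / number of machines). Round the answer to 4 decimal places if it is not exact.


Total processing time = 11 + 11 + 18 + 19 + 10 + 12 + 10 + 5 + 11 + 18 = 125
Number of machines = 2
Ideal balanced load = 125 / 2 = 62.5

62.5


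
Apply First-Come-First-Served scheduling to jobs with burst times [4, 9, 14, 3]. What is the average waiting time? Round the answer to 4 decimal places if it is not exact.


FCFS order (as given): [4, 9, 14, 3]
Waiting times:
  Job 1: wait = 0
  Job 2: wait = 4
  Job 3: wait = 13
  Job 4: wait = 27
Sum of waiting times = 44
Average waiting time = 44/4 = 11.0

11.0


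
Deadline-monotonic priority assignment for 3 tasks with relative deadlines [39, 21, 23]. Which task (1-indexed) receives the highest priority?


Sort tasks by relative deadline (ascending):
  Task 2: deadline = 21
  Task 3: deadline = 23
  Task 1: deadline = 39
Priority order (highest first): [2, 3, 1]
Highest priority task = 2

2


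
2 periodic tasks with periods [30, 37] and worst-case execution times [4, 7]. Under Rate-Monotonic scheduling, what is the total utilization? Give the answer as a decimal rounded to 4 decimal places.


Compute individual utilizations (exact fractions):
  Task 1: C/T = 4/30 = 2/15 (approx. 0.1333)
  Task 2: C/T = 7/37 (approx. 0.1892)
Total utilization U = 2/15 + 7/37 = 179/555
Rounded to 4 decimal places: U = 0.3225
RM (Liu & Layland) bound for 2 tasks = 0.828427; compare with U = 179/555 (approx. 0.322523)
U <= bound, so schedulable by RM sufficient condition.

0.3225


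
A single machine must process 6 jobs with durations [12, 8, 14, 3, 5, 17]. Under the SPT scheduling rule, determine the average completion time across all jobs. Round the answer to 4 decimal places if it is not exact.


Sort jobs by processing time (SPT order): [3, 5, 8, 12, 14, 17]
Compute completion times sequentially:
  Job 1: processing = 3, completes at 3
  Job 2: processing = 5, completes at 8
  Job 3: processing = 8, completes at 16
  Job 4: processing = 12, completes at 28
  Job 5: processing = 14, completes at 42
  Job 6: processing = 17, completes at 59
Sum of completion times = 156
Average completion time = 156/6 = 26.0

26.0


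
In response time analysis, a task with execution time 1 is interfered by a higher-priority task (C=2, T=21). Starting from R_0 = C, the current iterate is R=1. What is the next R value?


R_next = C + ceil(R_prev / T_hp) * C_hp
ceil(1 / 21) = ceil(0.0476) = 1
Interference = 1 * 2 = 2
R_next = 1 + 2 = 3

3


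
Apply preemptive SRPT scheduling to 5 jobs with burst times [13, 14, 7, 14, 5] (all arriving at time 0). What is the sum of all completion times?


Since all jobs arrive at t=0, SRPT equals SPT ordering.
SPT order: [5, 7, 13, 14, 14]
Completion times:
  Job 1: p=5, C=5
  Job 2: p=7, C=12
  Job 3: p=13, C=25
  Job 4: p=14, C=39
  Job 5: p=14, C=53
Total completion time = 5 + 12 + 25 + 39 + 53 = 134

134


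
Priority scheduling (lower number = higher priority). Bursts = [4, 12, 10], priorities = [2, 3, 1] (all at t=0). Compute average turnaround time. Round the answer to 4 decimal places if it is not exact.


Sort by priority (ascending = highest first):
Order: [(1, 10), (2, 4), (3, 12)]
Completion times:
  Priority 1, burst=10, C=10
  Priority 2, burst=4, C=14
  Priority 3, burst=12, C=26
Average turnaround = 50/3 = 16.6667

16.6667


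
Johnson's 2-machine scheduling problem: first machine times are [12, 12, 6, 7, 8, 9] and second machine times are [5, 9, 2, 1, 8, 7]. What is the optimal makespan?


Apply Johnson's rule:
  Group 1 (a <= b): [(5, 8, 8)]
  Group 2 (a > b): [(2, 12, 9), (6, 9, 7), (1, 12, 5), (3, 6, 2), (4, 7, 1)]
Optimal job order: [5, 2, 6, 1, 3, 4]
Schedule:
  Job 5: M1 done at 8, M2 done at 16
  Job 2: M1 done at 20, M2 done at 29
  Job 6: M1 done at 29, M2 done at 36
  Job 1: M1 done at 41, M2 done at 46
  Job 3: M1 done at 47, M2 done at 49
  Job 4: M1 done at 54, M2 done at 55
Makespan = 55

55


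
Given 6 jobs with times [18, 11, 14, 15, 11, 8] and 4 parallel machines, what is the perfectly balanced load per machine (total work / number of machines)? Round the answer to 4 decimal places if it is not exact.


Total processing time = 18 + 11 + 14 + 15 + 11 + 8 = 77
Number of machines = 4
Ideal balanced load = 77 / 4 = 19.25

19.25


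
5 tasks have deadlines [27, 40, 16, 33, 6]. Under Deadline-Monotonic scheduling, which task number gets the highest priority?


Sort tasks by relative deadline (ascending):
  Task 5: deadline = 6
  Task 3: deadline = 16
  Task 1: deadline = 27
  Task 4: deadline = 33
  Task 2: deadline = 40
Priority order (highest first): [5, 3, 1, 4, 2]
Highest priority task = 5

5


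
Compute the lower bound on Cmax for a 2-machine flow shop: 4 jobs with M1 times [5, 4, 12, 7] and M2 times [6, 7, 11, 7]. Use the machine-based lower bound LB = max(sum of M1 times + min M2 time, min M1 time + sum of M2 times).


LB1 = sum(M1 times) + min(M2 times) = 28 + 6 = 34
LB2 = min(M1 times) + sum(M2 times) = 4 + 31 = 35
Lower bound = max(LB1, LB2) = max(34, 35) = 35

35


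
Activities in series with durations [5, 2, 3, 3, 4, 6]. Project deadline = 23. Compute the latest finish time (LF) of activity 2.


LF(activity 2) = deadline - sum of successor durations
Successors: activities 3 through 6 with durations [3, 3, 4, 6]
Sum of successor durations = 16
LF = 23 - 16 = 7

7


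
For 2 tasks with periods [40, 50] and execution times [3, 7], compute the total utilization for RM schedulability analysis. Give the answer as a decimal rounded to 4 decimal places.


Compute individual utilizations (exact fractions):
  Task 1: C/T = 3/40 (approx. 0.075)
  Task 2: C/T = 7/50 (approx. 0.14)
Total utilization U = 3/40 + 7/50 = 43/200
Rounded to 4 decimal places: U = 0.2150
RM (Liu & Layland) bound for 2 tasks = 0.828427; compare with U = 43/200 (approx. 0.215000)
U <= bound, so schedulable by RM sufficient condition.

0.2150


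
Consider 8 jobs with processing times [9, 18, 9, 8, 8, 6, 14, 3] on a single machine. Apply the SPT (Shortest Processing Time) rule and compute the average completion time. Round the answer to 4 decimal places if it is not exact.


Sort jobs by processing time (SPT order): [3, 6, 8, 8, 9, 9, 14, 18]
Compute completion times sequentially:
  Job 1: processing = 3, completes at 3
  Job 2: processing = 6, completes at 9
  Job 3: processing = 8, completes at 17
  Job 4: processing = 8, completes at 25
  Job 5: processing = 9, completes at 34
  Job 6: processing = 9, completes at 43
  Job 7: processing = 14, completes at 57
  Job 8: processing = 18, completes at 75
Sum of completion times = 263
Average completion time = 263/8 = 32.875

32.875


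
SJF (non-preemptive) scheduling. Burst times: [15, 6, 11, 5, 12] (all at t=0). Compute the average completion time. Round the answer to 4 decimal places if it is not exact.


SJF order (ascending): [5, 6, 11, 12, 15]
Completion times:
  Job 1: burst=5, C=5
  Job 2: burst=6, C=11
  Job 3: burst=11, C=22
  Job 4: burst=12, C=34
  Job 5: burst=15, C=49
Average completion = 121/5 = 24.2

24.2


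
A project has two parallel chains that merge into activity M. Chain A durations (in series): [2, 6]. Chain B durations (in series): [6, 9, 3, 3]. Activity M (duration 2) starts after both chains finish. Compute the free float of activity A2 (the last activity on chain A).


ES(A2) = sum of predecessors on chain A = 2
EF(A2) = ES + duration = 2 + 6 = 8
Successor of A2 is M. ES(M) = max(sum(A), sum(B)) = max(8, 21) = 21
Free float = ES(successor) - EF(current) = 21 - 8 = 13

13


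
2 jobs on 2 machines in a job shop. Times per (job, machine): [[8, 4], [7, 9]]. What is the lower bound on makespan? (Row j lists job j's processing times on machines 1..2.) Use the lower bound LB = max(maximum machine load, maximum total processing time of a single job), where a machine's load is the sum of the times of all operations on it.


Machine loads:
  Machine 1: 8 + 7 = 15
  Machine 2: 4 + 9 = 13
Max machine load = 15
Job totals:
  Job 1: 12
  Job 2: 16
Max job total = 16
Lower bound = max(15, 16) = 16

16


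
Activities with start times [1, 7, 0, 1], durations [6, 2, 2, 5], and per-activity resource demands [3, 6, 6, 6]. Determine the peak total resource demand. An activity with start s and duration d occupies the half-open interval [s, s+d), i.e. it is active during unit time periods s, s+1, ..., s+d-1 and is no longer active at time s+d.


Each activity i is active on [start_i, start_i + duration_i).
Compute total resource usage per time slot:
  t=0: active resources = [6], total = 6
  t=1: active resources = [3, 6, 6], total = 15
  t=2: active resources = [3, 6], total = 9
  t=3: active resources = [3, 6], total = 9
  t=4: active resources = [3, 6], total = 9
  t=5: active resources = [3, 6], total = 9
  t=6: active resources = [3], total = 3
  t=7: active resources = [6], total = 6
  t=8: active resources = [6], total = 6
Peak resource demand = 15

15
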